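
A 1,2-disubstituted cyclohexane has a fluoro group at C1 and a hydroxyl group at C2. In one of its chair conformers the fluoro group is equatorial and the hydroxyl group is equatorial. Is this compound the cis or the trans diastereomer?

trans

C1 and C2 have opposite parity, so their axial bonds point in opposite directions.
With opposite-parity carbons, two substituents on the same face are one axial and one equatorial; opposite faces give both axial or both equatorial.
Here the groups are equatorial/equatorial → opposite face → trans.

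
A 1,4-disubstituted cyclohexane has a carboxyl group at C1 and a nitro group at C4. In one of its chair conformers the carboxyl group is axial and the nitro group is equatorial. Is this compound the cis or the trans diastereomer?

C1 and C4 have opposite parity, so their axial bonds point in opposite directions.
With opposite-parity carbons, two substituents on the same face are one axial and one equatorial; opposite faces give both axial or both equatorial.
Here the groups are axial/equatorial → same face → cis.

cis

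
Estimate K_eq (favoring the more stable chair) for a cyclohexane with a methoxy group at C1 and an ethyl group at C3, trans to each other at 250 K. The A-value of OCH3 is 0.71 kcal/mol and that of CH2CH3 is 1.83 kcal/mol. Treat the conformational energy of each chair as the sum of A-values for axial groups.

K ≈ 9.53

C1 and C3 have the same parity, so for the trans isomer the two substituents are one axial and one equatorial in each chair.
Chair I (methoxy axial, ethyl equatorial): E = 0.71 kcal/mol; chair II (methoxy equatorial, ethyl axial): E = 1.83 kcal/mol.
ΔG = 1.12 kcal/mol between the two chairs.
K = exp(ΔG/RT) with R = 1.987×10⁻³ kcal mol⁻¹ K⁻¹ and T = 250 K gives K ≈ 9.53.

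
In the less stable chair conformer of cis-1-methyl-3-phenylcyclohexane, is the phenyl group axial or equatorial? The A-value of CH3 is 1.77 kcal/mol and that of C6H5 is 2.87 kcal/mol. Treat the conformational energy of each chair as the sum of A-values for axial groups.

axial

C1 and C3 have the same parity, so for the cis isomer the two substituents are e,e in one chair and a,a in the other.
Chair I (methyl axial, phenyl axial): E = 4.64 kcal/mol.
Chair II (methyl equatorial, phenyl equatorial): E = 0.00 kcal/mol.
Chair I is the less stable (higher-energy) conformer, and in that chair the phenyl group is axial.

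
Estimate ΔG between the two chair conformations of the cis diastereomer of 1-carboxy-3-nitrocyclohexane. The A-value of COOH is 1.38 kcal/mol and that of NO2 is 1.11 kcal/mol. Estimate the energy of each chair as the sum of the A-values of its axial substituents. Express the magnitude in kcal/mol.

C1 and C3 have the same parity, so for the cis isomer the two substituents are e,e in one chair and a,a in the other.
Chair I (carboxyl axial, nitro axial): E = 2.49 kcal/mol.
Chair II (carboxyl equatorial, nitro equatorial): E = 0.00 kcal/mol.
ΔE = 2.49 − 0.00 = 2.49 kcal/mol; chair II is more stable.

2.49 kcal/mol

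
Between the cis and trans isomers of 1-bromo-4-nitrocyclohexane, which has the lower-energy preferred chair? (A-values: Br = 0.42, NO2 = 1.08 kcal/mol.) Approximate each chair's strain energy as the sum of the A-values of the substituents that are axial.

At 1,4 positions (parity opposite): cis → (a,e or e,a); trans → (e,e or a,a).
Best chair for cis: E = 0.42 kcal/mol; best chair for trans: E = 0.00 kcal/mol.
The trans isomer is lower by 0.42 kcal/mol.

trans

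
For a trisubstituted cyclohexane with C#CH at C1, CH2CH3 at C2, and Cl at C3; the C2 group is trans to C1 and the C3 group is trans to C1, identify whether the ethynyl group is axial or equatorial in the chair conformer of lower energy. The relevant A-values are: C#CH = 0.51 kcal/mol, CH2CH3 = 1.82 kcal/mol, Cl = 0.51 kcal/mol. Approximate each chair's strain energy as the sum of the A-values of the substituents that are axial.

equatorial

Chair I (ethynyl axial, ethyl axial, chloro equatorial): E = 2.33 kcal/mol.
Chair II (ethynyl equatorial, ethyl equatorial, chloro axial): E = 0.51 kcal/mol.
Chair II is the more stable (lower-energy) conformer, and in that chair the ethynyl group is equatorial.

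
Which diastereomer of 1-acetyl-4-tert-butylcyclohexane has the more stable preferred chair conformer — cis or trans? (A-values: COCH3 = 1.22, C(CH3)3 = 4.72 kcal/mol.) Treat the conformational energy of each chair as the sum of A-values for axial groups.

At 1,4 positions (parity opposite): cis → (a,e or e,a); trans → (e,e or a,a).
Best chair for cis: E = 1.22 kcal/mol; best chair for trans: E = 0.00 kcal/mol.
The trans isomer is lower by 1.22 kcal/mol.

trans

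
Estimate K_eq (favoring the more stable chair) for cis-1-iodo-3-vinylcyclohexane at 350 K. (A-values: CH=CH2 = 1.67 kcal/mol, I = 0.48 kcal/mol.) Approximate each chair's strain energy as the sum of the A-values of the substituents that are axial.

K ≈ 22.0

C1 and C3 have the same parity, so for the cis isomer the two substituents are e,e in one chair and a,a in the other.
Chair I (vinyl axial, iodo axial): E = 2.15 kcal/mol; chair II (vinyl equatorial, iodo equatorial): E = 0.00 kcal/mol.
ΔG = 2.15 kcal/mol between the two chairs.
K = exp(ΔG/RT) with R = 1.987×10⁻³ kcal mol⁻¹ K⁻¹ and T = 350 K gives K ≈ 22.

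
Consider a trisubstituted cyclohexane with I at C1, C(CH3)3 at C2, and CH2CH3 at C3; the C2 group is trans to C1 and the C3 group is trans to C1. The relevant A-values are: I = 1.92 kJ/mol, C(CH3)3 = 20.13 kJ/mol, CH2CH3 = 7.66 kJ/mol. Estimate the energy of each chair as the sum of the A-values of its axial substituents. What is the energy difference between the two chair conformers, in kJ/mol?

14.39 kJ/mol

Chair I (iodo axial, tert-butyl axial, ethyl equatorial): E = 22.05 kJ/mol.
Chair II (iodo equatorial, tert-butyl equatorial, ethyl axial): E = 7.66 kJ/mol.
ΔE = 22.05 − 7.66 = 14.39 kJ/mol; chair II is more stable.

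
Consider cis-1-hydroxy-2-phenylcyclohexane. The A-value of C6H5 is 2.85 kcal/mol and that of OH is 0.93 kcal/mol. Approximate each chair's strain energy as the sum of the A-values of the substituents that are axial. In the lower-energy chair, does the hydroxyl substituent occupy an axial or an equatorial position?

C1 and C2 have opposite parity, so for the cis isomer the two substituents are one axial and one equatorial in each chair.
Chair I (phenyl axial, hydroxyl equatorial): E = 2.85 kcal/mol.
Chair II (phenyl equatorial, hydroxyl axial): E = 0.93 kcal/mol.
Chair II is the more stable (lower-energy) conformer, and in that chair the hydroxyl group is axial.

axial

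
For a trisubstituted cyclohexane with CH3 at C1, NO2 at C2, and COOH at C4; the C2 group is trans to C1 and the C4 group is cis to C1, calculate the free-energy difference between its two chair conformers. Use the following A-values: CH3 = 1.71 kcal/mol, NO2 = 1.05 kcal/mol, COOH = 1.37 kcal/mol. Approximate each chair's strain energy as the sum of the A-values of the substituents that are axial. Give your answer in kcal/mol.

Chair I (methyl axial, nitro axial, carboxyl equatorial): E = 2.76 kcal/mol.
Chair II (methyl equatorial, nitro equatorial, carboxyl axial): E = 1.37 kcal/mol.
ΔE = 2.76 − 1.37 = 1.39 kcal/mol; chair II is more stable.

1.39 kcal/mol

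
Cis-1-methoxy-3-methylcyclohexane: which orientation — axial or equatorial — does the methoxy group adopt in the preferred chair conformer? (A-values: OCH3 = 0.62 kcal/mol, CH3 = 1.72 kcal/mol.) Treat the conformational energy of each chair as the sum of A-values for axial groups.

equatorial

C1 and C3 have the same parity, so for the cis isomer the two substituents are e,e in one chair and a,a in the other.
Chair I (methoxy axial, methyl axial): E = 2.34 kcal/mol.
Chair II (methoxy equatorial, methyl equatorial): E = 0.00 kcal/mol.
Chair II is the more stable (lower-energy) conformer, and in that chair the methoxy group is equatorial.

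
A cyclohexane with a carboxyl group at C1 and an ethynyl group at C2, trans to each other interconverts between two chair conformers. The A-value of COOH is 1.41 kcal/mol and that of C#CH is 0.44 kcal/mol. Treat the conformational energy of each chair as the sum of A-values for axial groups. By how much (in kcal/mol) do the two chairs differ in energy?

1.85 kcal/mol

C1 and C2 have opposite parity, so for the trans isomer the two substituents are e,e in one chair and a,a in the other.
Chair I (carboxyl axial, ethynyl axial): E = 1.85 kcal/mol.
Chair II (carboxyl equatorial, ethynyl equatorial): E = 0.00 kcal/mol.
ΔE = 1.85 − 0.00 = 1.85 kcal/mol; chair II is more stable.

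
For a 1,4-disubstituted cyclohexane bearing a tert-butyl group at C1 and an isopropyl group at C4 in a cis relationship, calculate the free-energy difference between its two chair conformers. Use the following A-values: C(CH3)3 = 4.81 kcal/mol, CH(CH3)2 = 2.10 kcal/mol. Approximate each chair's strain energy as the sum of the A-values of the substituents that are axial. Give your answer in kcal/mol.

2.71 kcal/mol

C1 and C4 have opposite parity, so for the cis isomer the two substituents are one axial and one equatorial in each chair.
Chair I (tert-butyl axial, isopropyl equatorial): E = 4.81 kcal/mol.
Chair II (tert-butyl equatorial, isopropyl axial): E = 2.10 kcal/mol.
ΔE = 4.81 − 2.10 = 2.71 kcal/mol; chair II is more stable.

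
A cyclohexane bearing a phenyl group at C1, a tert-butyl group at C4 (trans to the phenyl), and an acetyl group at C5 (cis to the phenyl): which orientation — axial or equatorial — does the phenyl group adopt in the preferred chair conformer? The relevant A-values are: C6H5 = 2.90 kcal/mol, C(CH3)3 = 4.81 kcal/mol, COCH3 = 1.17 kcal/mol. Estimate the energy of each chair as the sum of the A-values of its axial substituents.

equatorial

Chair I (phenyl axial, tert-butyl axial, acetyl axial): E = 8.88 kcal/mol.
Chair II (phenyl equatorial, tert-butyl equatorial, acetyl equatorial): E = 0.00 kcal/mol.
Chair II is the more stable (lower-energy) conformer, and in that chair the phenyl group is equatorial.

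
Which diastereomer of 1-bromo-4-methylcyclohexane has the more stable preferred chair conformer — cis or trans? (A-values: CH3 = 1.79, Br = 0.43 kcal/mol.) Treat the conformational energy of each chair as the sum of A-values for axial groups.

trans

At 1,4 positions (parity opposite): cis → (a,e or e,a); trans → (e,e or a,a).
Best chair for cis: E = 0.43 kcal/mol; best chair for trans: E = 0.00 kcal/mol.
The trans isomer is lower by 0.43 kcal/mol.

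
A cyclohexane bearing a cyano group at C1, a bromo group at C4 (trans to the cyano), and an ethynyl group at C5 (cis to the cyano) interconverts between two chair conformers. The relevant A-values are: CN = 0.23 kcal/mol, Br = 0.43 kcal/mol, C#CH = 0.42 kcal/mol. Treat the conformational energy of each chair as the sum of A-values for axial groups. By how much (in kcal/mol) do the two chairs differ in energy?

Chair I (cyano axial, bromo axial, ethynyl axial): E = 1.08 kcal/mol.
Chair II (cyano equatorial, bromo equatorial, ethynyl equatorial): E = 0.00 kcal/mol.
ΔE = 1.08 − 0.00 = 1.08 kcal/mol; chair II is more stable.

1.08 kcal/mol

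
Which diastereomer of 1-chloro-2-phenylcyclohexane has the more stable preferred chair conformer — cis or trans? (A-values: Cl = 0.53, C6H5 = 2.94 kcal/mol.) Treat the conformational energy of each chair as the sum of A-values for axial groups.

trans

At 1,2 positions (parity opposite): cis → (a,e or e,a); trans → (e,e or a,a).
Best chair for cis: E = 0.53 kcal/mol; best chair for trans: E = 0.00 kcal/mol.
The trans isomer is lower by 0.53 kcal/mol.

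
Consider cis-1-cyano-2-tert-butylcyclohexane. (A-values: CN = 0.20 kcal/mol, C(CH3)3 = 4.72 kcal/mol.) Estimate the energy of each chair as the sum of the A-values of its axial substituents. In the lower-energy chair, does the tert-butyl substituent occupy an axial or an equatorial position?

C1 and C2 have opposite parity, so for the cis isomer the two substituents are one axial and one equatorial in each chair.
Chair I (cyano axial, tert-butyl equatorial): E = 0.20 kcal/mol.
Chair II (cyano equatorial, tert-butyl axial): E = 4.72 kcal/mol.
Chair I is the more stable (lower-energy) conformer, and in that chair the tert-butyl group is equatorial.

equatorial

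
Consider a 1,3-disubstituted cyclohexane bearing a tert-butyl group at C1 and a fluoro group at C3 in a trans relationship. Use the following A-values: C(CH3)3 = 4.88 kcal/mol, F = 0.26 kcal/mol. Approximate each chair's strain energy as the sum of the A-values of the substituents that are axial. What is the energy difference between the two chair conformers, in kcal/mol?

4.62 kcal/mol

C1 and C3 have the same parity, so for the trans isomer the two substituents are one axial and one equatorial in each chair.
Chair I (tert-butyl axial, fluoro equatorial): E = 4.88 kcal/mol.
Chair II (tert-butyl equatorial, fluoro axial): E = 0.26 kcal/mol.
ΔE = 4.88 − 0.26 = 4.62 kcal/mol; chair II is more stable.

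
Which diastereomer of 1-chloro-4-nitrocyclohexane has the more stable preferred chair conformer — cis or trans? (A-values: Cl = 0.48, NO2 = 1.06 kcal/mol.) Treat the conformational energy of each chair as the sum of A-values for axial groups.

trans

At 1,4 positions (parity opposite): cis → (a,e or e,a); trans → (e,e or a,a).
Best chair for cis: E = 0.48 kcal/mol; best chair for trans: E = 0.00 kcal/mol.
The trans isomer is lower by 0.48 kcal/mol.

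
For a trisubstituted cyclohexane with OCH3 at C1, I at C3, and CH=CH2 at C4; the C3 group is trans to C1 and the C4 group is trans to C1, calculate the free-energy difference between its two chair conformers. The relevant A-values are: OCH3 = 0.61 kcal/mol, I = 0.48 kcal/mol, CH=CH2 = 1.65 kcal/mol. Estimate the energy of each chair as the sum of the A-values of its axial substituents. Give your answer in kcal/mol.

Chair I (methoxy axial, iodo equatorial, vinyl axial): E = 2.26 kcal/mol.
Chair II (methoxy equatorial, iodo axial, vinyl equatorial): E = 0.48 kcal/mol.
ΔE = 2.26 − 0.48 = 1.78 kcal/mol; chair II is more stable.

1.78 kcal/mol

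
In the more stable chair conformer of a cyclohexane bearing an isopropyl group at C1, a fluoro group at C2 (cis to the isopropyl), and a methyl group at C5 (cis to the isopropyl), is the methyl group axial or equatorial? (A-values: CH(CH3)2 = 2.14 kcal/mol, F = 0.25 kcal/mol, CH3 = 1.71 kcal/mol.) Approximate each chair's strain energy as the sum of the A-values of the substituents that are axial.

Chair I (isopropyl axial, fluoro equatorial, methyl axial): E = 3.85 kcal/mol.
Chair II (isopropyl equatorial, fluoro axial, methyl equatorial): E = 0.25 kcal/mol.
Chair II is the more stable (lower-energy) conformer, and in that chair the methyl group is equatorial.

equatorial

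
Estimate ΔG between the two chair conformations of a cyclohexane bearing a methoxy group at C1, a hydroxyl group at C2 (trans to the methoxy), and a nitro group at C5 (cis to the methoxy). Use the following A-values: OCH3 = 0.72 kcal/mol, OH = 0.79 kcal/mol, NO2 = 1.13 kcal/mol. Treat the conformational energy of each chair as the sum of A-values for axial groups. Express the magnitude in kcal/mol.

2.64 kcal/mol

Chair I (methoxy axial, hydroxyl axial, nitro axial): E = 2.64 kcal/mol.
Chair II (methoxy equatorial, hydroxyl equatorial, nitro equatorial): E = 0.00 kcal/mol.
ΔE = 2.64 − 0.00 = 2.64 kcal/mol; chair II is more stable.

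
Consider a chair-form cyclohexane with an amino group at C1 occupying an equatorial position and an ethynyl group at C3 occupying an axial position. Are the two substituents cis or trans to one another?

trans

C1 and C3 have the same parity, so their axial bonds point in the same direction.
With same-parity carbons, two substituents on the same face are both axial or both equatorial; opposite faces give one of each.
Here the groups are equatorial/axial → opposite face → trans.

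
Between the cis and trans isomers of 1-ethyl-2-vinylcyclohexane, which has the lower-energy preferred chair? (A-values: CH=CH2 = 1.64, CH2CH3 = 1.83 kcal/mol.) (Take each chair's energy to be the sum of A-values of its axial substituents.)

trans

At 1,2 positions (parity opposite): cis → (a,e or e,a); trans → (e,e or a,a).
Best chair for cis: E = 1.64 kcal/mol; best chair for trans: E = 0.00 kcal/mol.
The trans isomer is lower by 1.64 kcal/mol.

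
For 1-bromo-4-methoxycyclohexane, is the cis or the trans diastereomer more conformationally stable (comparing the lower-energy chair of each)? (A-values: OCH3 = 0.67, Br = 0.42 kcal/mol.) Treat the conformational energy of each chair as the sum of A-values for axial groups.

At 1,4 positions (parity opposite): cis → (a,e or e,a); trans → (e,e or a,a).
Best chair for cis: E = 0.42 kcal/mol; best chair for trans: E = 0.00 kcal/mol.
The trans isomer is lower by 0.42 kcal/mol.

trans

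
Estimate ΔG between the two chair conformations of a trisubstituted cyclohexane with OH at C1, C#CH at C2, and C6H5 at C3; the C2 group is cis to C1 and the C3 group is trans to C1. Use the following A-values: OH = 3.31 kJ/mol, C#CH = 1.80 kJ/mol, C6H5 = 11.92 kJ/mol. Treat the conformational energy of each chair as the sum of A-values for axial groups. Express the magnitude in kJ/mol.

10.41 kJ/mol

Chair I (hydroxyl axial, ethynyl equatorial, phenyl equatorial): E = 3.31 kJ/mol.
Chair II (hydroxyl equatorial, ethynyl axial, phenyl axial): E = 13.72 kJ/mol.
ΔE = 13.72 − 3.31 = 10.41 kJ/mol; chair I is more stable.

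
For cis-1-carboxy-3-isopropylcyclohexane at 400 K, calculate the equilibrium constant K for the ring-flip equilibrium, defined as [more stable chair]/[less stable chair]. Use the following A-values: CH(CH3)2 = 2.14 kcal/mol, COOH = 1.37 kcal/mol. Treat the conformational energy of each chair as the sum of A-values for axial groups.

C1 and C3 have the same parity, so for the cis isomer the two substituents are e,e in one chair and a,a in the other.
Chair I (isopropyl axial, carboxyl axial): E = 3.51 kcal/mol; chair II (isopropyl equatorial, carboxyl equatorial): E = 0.00 kcal/mol.
ΔG = 3.51 kcal/mol between the two chairs.
K = exp(ΔG/RT) with R = 1.987×10⁻³ kcal mol⁻¹ K⁻¹ and T = 400 K gives K ≈ 82.8.

K ≈ 82.8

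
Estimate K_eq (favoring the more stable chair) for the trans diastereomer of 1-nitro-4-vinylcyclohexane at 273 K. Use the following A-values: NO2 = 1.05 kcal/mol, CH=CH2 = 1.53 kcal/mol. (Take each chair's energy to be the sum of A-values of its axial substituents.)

C1 and C4 have opposite parity, so for the trans isomer the two substituents are e,e in one chair and a,a in the other.
Chair I (nitro axial, vinyl axial): E = 2.58 kcal/mol; chair II (nitro equatorial, vinyl equatorial): E = 0.00 kcal/mol.
ΔG = 2.58 kcal/mol between the two chairs.
K = exp(ΔG/RT) with R = 1.987×10⁻³ kcal mol⁻¹ K⁻¹ and T = 273 K gives K ≈ 116.

K ≈ 116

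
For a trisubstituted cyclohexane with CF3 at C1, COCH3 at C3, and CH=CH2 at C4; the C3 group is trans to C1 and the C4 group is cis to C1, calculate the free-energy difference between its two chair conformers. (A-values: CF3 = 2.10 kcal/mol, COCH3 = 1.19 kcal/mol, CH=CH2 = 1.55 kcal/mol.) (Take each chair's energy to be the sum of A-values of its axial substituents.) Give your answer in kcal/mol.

0.64 kcal/mol

Chair I (trifluoromethyl axial, acetyl equatorial, vinyl equatorial): E = 2.10 kcal/mol.
Chair II (trifluoromethyl equatorial, acetyl axial, vinyl axial): E = 2.74 kcal/mol.
ΔE = 2.74 − 2.10 = 0.64 kcal/mol; chair I is more stable.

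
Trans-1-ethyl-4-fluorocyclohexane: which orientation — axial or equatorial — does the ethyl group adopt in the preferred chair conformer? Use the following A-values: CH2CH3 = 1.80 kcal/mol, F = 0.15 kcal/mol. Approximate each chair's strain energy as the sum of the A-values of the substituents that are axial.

C1 and C4 have opposite parity, so for the trans isomer the two substituents are e,e in one chair and a,a in the other.
Chair I (ethyl axial, fluoro axial): E = 1.95 kcal/mol.
Chair II (ethyl equatorial, fluoro equatorial): E = 0.00 kcal/mol.
Chair II is the more stable (lower-energy) conformer, and in that chair the ethyl group is equatorial.

equatorial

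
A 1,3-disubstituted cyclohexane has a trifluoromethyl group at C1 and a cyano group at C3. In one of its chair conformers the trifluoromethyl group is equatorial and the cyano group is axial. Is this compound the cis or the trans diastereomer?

C1 and C3 have the same parity, so their axial bonds point in the same direction.
With same-parity carbons, two substituents on the same face are both axial or both equatorial; opposite faces give one of each.
Here the groups are equatorial/axial → opposite face → trans.

trans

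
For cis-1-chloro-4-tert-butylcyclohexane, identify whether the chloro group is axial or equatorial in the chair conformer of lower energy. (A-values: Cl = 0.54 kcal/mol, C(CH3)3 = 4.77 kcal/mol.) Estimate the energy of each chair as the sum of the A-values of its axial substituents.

axial

C1 and C4 have opposite parity, so for the cis isomer the two substituents are one axial and one equatorial in each chair.
Chair I (chloro axial, tert-butyl equatorial): E = 0.54 kcal/mol.
Chair II (chloro equatorial, tert-butyl axial): E = 4.77 kcal/mol.
Chair I is the more stable (lower-energy) conformer, and in that chair the chloro group is axial.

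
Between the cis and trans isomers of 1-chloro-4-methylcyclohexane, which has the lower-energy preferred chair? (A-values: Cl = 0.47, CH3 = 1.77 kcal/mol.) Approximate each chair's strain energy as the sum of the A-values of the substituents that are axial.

trans

At 1,4 positions (parity opposite): cis → (a,e or e,a); trans → (e,e or a,a).
Best chair for cis: E = 0.47 kcal/mol; best chair for trans: E = 0.00 kcal/mol.
The trans isomer is lower by 0.47 kcal/mol.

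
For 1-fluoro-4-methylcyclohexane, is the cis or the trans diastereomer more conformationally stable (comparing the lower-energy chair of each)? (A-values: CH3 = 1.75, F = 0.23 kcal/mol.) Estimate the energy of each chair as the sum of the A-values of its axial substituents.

trans

At 1,4 positions (parity opposite): cis → (a,e or e,a); trans → (e,e or a,a).
Best chair for cis: E = 0.23 kcal/mol; best chair for trans: E = 0.00 kcal/mol.
The trans isomer is lower by 0.23 kcal/mol.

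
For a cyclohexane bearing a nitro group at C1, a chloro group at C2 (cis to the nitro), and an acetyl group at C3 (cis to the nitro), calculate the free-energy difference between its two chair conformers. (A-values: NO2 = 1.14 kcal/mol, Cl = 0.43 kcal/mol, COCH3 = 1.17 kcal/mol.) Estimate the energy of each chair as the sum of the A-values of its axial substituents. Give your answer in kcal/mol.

1.88 kcal/mol

Chair I (nitro axial, chloro equatorial, acetyl axial): E = 2.31 kcal/mol.
Chair II (nitro equatorial, chloro axial, acetyl equatorial): E = 0.43 kcal/mol.
ΔE = 2.31 − 0.43 = 1.88 kcal/mol; chair II is more stable.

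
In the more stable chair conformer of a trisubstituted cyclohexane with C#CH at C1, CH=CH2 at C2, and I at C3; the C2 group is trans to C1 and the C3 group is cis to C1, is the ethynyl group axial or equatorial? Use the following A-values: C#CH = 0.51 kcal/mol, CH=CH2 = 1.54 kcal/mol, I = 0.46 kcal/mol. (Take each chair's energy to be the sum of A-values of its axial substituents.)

Chair I (ethynyl axial, vinyl axial, iodo axial): E = 2.51 kcal/mol.
Chair II (ethynyl equatorial, vinyl equatorial, iodo equatorial): E = 0.00 kcal/mol.
Chair II is the more stable (lower-energy) conformer, and in that chair the ethynyl group is equatorial.

equatorial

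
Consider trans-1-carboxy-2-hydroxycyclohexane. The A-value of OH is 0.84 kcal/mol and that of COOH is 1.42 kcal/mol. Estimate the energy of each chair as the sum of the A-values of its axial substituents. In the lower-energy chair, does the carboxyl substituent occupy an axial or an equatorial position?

equatorial

C1 and C2 have opposite parity, so for the trans isomer the two substituents are e,e in one chair and a,a in the other.
Chair I (hydroxyl axial, carboxyl axial): E = 2.26 kcal/mol.
Chair II (hydroxyl equatorial, carboxyl equatorial): E = 0.00 kcal/mol.
Chair II is the more stable (lower-energy) conformer, and in that chair the carboxyl group is equatorial.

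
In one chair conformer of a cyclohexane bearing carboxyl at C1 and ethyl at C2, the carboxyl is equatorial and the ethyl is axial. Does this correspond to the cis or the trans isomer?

C1 and C2 have opposite parity, so their axial bonds point in opposite directions.
With opposite-parity carbons, two substituents on the same face are one axial and one equatorial; opposite faces give both axial or both equatorial.
Here the groups are equatorial/axial → same face → cis.

cis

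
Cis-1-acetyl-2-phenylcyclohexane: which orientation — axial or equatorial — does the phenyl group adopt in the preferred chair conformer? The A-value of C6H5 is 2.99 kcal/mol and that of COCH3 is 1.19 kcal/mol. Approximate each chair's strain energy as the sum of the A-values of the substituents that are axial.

C1 and C2 have opposite parity, so for the cis isomer the two substituents are one axial and one equatorial in each chair.
Chair I (phenyl axial, acetyl equatorial): E = 2.99 kcal/mol.
Chair II (phenyl equatorial, acetyl axial): E = 1.19 kcal/mol.
Chair II is the more stable (lower-energy) conformer, and in that chair the phenyl group is equatorial.

equatorial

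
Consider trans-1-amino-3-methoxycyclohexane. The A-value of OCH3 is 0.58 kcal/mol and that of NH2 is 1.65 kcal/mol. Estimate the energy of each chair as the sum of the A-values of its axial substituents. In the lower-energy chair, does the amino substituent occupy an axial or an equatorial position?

C1 and C3 have the same parity, so for the trans isomer the two substituents are one axial and one equatorial in each chair.
Chair I (methoxy axial, amino equatorial): E = 0.58 kcal/mol.
Chair II (methoxy equatorial, amino axial): E = 1.65 kcal/mol.
Chair I is the more stable (lower-energy) conformer, and in that chair the amino group is equatorial.

equatorial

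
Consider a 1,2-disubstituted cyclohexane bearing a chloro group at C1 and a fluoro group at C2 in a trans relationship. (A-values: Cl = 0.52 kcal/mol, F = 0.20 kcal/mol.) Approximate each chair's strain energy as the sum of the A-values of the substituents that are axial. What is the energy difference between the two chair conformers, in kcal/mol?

C1 and C2 have opposite parity, so for the trans isomer the two substituents are e,e in one chair and a,a in the other.
Chair I (chloro axial, fluoro axial): E = 0.72 kcal/mol.
Chair II (chloro equatorial, fluoro equatorial): E = 0.00 kcal/mol.
ΔE = 0.72 − 0.00 = 0.72 kcal/mol; chair II is more stable.

0.72 kcal/mol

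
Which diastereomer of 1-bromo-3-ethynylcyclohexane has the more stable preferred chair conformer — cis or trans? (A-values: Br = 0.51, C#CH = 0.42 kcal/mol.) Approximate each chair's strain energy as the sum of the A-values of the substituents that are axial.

At 1,3 positions (parity same): cis → (e,e or a,a); trans → (a,e or e,a).
Best chair for cis: E = 0.00 kcal/mol; best chair for trans: E = 0.42 kcal/mol.
The cis isomer is lower by 0.42 kcal/mol.

cis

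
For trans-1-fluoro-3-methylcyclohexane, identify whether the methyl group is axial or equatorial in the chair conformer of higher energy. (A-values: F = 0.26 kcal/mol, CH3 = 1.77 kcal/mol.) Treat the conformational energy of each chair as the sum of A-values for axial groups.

C1 and C3 have the same parity, so for the trans isomer the two substituents are one axial and one equatorial in each chair.
Chair I (fluoro axial, methyl equatorial): E = 0.26 kcal/mol.
Chair II (fluoro equatorial, methyl axial): E = 1.77 kcal/mol.
Chair II is the less stable (higher-energy) conformer, and in that chair the methyl group is axial.

axial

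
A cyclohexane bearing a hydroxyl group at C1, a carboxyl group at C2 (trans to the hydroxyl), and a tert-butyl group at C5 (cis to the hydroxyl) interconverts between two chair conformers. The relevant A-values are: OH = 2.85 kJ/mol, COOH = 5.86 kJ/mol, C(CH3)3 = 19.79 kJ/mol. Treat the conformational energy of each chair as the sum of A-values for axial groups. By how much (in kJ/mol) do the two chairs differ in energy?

28.50 kJ/mol

Chair I (hydroxyl axial, carboxyl axial, tert-butyl axial): E = 28.50 kJ/mol.
Chair II (hydroxyl equatorial, carboxyl equatorial, tert-butyl equatorial): E = 0.00 kJ/mol.
ΔE = 28.50 − 0.00 = 28.50 kJ/mol; chair II is more stable.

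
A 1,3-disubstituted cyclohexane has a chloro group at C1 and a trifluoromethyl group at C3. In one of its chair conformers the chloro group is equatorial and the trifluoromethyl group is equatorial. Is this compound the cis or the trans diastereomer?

cis

C1 and C3 have the same parity, so their axial bonds point in the same direction.
With same-parity carbons, two substituents on the same face are both axial or both equatorial; opposite faces give one of each.
Here the groups are equatorial/equatorial → same face → cis.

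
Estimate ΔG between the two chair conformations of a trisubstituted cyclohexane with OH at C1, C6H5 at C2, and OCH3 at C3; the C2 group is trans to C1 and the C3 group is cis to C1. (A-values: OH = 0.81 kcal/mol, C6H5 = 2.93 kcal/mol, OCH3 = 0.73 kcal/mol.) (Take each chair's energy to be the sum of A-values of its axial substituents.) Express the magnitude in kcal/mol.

4.47 kcal/mol

Chair I (hydroxyl axial, phenyl axial, methoxy axial): E = 4.47 kcal/mol.
Chair II (hydroxyl equatorial, phenyl equatorial, methoxy equatorial): E = 0.00 kcal/mol.
ΔE = 4.47 − 0.00 = 4.47 kcal/mol; chair II is more stable.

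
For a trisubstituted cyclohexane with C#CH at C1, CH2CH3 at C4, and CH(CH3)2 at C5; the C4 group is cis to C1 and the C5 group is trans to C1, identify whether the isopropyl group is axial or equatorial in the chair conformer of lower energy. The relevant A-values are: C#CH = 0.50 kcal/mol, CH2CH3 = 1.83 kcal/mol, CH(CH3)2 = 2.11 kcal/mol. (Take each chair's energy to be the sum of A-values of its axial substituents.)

Chair I (ethynyl axial, ethyl equatorial, isopropyl equatorial): E = 0.50 kcal/mol.
Chair II (ethynyl equatorial, ethyl axial, isopropyl axial): E = 3.94 kcal/mol.
Chair I is the more stable (lower-energy) conformer, and in that chair the isopropyl group is equatorial.

equatorial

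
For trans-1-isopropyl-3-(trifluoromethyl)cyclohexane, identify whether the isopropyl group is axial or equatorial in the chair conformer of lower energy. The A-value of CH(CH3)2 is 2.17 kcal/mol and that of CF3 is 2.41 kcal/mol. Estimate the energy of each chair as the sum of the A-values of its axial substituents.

axial

C1 and C3 have the same parity, so for the trans isomer the two substituents are one axial and one equatorial in each chair.
Chair I (isopropyl axial, trifluoromethyl equatorial): E = 2.17 kcal/mol.
Chair II (isopropyl equatorial, trifluoromethyl axial): E = 2.41 kcal/mol.
Chair I is the more stable (lower-energy) conformer, and in that chair the isopropyl group is axial.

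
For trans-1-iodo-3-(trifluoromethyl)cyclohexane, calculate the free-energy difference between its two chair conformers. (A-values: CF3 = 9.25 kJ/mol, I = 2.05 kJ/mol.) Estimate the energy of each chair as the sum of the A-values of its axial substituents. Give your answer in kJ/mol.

C1 and C3 have the same parity, so for the trans isomer the two substituents are one axial and one equatorial in each chair.
Chair I (trifluoromethyl axial, iodo equatorial): E = 9.25 kJ/mol.
Chair II (trifluoromethyl equatorial, iodo axial): E = 2.05 kJ/mol.
ΔE = 9.25 − 2.05 = 7.20 kJ/mol; chair II is more stable.

7.20 kJ/mol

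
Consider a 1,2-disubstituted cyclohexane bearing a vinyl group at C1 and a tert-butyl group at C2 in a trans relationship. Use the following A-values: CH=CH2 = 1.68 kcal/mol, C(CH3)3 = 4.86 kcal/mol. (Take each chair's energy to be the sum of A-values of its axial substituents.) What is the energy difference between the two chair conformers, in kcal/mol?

C1 and C2 have opposite parity, so for the trans isomer the two substituents are e,e in one chair and a,a in the other.
Chair I (vinyl axial, tert-butyl axial): E = 6.54 kcal/mol.
Chair II (vinyl equatorial, tert-butyl equatorial): E = 0.00 kcal/mol.
ΔE = 6.54 − 0.00 = 6.54 kcal/mol; chair II is more stable.

6.54 kcal/mol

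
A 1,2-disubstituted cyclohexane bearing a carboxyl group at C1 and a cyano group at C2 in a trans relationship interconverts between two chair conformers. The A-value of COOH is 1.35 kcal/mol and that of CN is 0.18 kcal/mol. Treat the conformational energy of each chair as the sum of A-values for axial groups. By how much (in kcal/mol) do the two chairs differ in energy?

1.53 kcal/mol

C1 and C2 have opposite parity, so for the trans isomer the two substituents are e,e in one chair and a,a in the other.
Chair I (carboxyl axial, cyano axial): E = 1.53 kcal/mol.
Chair II (carboxyl equatorial, cyano equatorial): E = 0.00 kcal/mol.
ΔE = 1.53 − 0.00 = 1.53 kcal/mol; chair II is more stable.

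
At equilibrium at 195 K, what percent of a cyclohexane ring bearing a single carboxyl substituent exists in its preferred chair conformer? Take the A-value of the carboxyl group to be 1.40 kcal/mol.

97.4%

One chair has the carboxyl group axial (E = 1.40 kcal/mol) and the other has it equatorial (E = 0).
ΔG = 1.40 kcal/mol between the two chairs.
K = exp(ΔG/RT) with R = 1.987×10⁻³ kcal mol⁻¹ K⁻¹ and T = 195 K gives K ≈ 37.1.
Fraction in the lower-energy chair = K/(K+1) = 97.4%.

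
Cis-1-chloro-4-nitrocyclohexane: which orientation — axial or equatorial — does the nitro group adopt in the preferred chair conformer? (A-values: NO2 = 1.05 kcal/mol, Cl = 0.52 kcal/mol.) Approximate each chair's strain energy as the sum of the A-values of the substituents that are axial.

equatorial

C1 and C4 have opposite parity, so for the cis isomer the two substituents are one axial and one equatorial in each chair.
Chair I (nitro axial, chloro equatorial): E = 1.05 kcal/mol.
Chair II (nitro equatorial, chloro axial): E = 0.52 kcal/mol.
Chair II is the more stable (lower-energy) conformer, and in that chair the nitro group is equatorial.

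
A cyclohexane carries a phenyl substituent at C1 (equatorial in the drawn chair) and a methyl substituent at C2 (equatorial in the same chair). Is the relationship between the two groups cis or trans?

C1 and C2 have opposite parity, so their axial bonds point in opposite directions.
With opposite-parity carbons, two substituents on the same face are one axial and one equatorial; opposite faces give both axial or both equatorial.
Here the groups are equatorial/equatorial → opposite face → trans.

trans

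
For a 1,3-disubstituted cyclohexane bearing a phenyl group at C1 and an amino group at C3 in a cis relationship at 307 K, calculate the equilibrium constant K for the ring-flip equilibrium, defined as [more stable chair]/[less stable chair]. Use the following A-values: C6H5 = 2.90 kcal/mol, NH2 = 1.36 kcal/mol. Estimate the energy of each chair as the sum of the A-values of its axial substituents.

K ≈ 1079

C1 and C3 have the same parity, so for the cis isomer the two substituents are e,e in one chair and a,a in the other.
Chair I (phenyl axial, amino axial): E = 4.26 kcal/mol; chair II (phenyl equatorial, amino equatorial): E = 0.00 kcal/mol.
ΔG = 4.26 kcal/mol between the two chairs.
K = exp(ΔG/RT) with R = 1.987×10⁻³ kcal mol⁻¹ K⁻¹ and T = 307 K gives K ≈ 1.08e+03.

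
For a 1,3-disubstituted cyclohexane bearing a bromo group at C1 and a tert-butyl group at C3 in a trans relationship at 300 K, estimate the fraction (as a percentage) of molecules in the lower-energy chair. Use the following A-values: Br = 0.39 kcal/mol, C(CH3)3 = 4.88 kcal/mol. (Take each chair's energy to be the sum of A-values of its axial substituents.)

C1 and C3 have the same parity, so for the trans isomer the two substituents are one axial and one equatorial in each chair.
Chair I (bromo axial, tert-butyl equatorial): E = 0.39 kcal/mol; chair II (bromo equatorial, tert-butyl axial): E = 4.88 kcal/mol.
ΔG = 4.49 kcal/mol between the two chairs.
K = exp(ΔG/RT) with R = 1.987×10⁻³ kcal mol⁻¹ K⁻¹ and T = 300 K gives K ≈ 1.87e+03.
Fraction in the lower-energy chair = K/(K+1) = 99.9%.

99.9%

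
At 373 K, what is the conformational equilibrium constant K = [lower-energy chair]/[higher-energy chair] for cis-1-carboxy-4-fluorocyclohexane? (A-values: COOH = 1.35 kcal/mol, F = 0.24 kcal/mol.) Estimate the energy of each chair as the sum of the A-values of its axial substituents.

K ≈ 4.47

C1 and C4 have opposite parity, so for the cis isomer the two substituents are one axial and one equatorial in each chair.
Chair I (carboxyl axial, fluoro equatorial): E = 1.35 kcal/mol; chair II (carboxyl equatorial, fluoro axial): E = 0.24 kcal/mol.
ΔG = 1.11 kcal/mol between the two chairs.
K = exp(ΔG/RT) with R = 1.987×10⁻³ kcal mol⁻¹ K⁻¹ and T = 373 K gives K ≈ 4.47.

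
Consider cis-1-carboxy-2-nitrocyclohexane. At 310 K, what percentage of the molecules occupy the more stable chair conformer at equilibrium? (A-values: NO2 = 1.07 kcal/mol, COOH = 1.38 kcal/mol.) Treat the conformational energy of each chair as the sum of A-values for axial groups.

62.3%

C1 and C2 have opposite parity, so for the cis isomer the two substituents are one axial and one equatorial in each chair.
Chair I (nitro axial, carboxyl equatorial): E = 1.07 kcal/mol; chair II (nitro equatorial, carboxyl axial): E = 1.38 kcal/mol.
ΔG = 0.31 kcal/mol between the two chairs.
K = exp(ΔG/RT) with R = 1.987×10⁻³ kcal mol⁻¹ K⁻¹ and T = 310 K gives K ≈ 1.65.
Fraction in the lower-energy chair = K/(K+1) = 62.3%.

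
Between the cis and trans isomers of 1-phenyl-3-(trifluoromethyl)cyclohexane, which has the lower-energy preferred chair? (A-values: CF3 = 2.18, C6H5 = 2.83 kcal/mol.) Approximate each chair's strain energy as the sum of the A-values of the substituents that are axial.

At 1,3 positions (parity same): cis → (e,e or a,a); trans → (a,e or e,a).
Best chair for cis: E = 0.00 kcal/mol; best chair for trans: E = 2.18 kcal/mol.
The cis isomer is lower by 2.18 kcal/mol.

cis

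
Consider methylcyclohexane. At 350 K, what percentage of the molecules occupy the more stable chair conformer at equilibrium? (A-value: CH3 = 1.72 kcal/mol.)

One chair has the methyl group axial (E = 1.72 kcal/mol) and the other has it equatorial (E = 0).
ΔG = 1.72 kcal/mol between the two chairs.
K = exp(ΔG/RT) with R = 1.987×10⁻³ kcal mol⁻¹ K⁻¹ and T = 350 K gives K ≈ 11.9.
Fraction in the lower-energy chair = K/(K+1) = 92.2%.

92.2%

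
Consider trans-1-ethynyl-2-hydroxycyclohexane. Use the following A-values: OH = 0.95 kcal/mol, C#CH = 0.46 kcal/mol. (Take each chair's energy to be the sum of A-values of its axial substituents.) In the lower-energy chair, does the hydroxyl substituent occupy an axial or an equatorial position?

equatorial

C1 and C2 have opposite parity, so for the trans isomer the two substituents are e,e in one chair and a,a in the other.
Chair I (hydroxyl axial, ethynyl axial): E = 1.41 kcal/mol.
Chair II (hydroxyl equatorial, ethynyl equatorial): E = 0.00 kcal/mol.
Chair II is the more stable (lower-energy) conformer, and in that chair the hydroxyl group is equatorial.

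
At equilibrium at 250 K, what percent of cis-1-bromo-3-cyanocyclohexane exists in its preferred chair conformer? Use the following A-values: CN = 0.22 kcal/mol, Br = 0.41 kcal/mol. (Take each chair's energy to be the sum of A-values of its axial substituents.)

C1 and C3 have the same parity, so for the cis isomer the two substituents are e,e in one chair and a,a in the other.
Chair I (cyano axial, bromo axial): E = 0.63 kcal/mol; chair II (cyano equatorial, bromo equatorial): E = 0.00 kcal/mol.
ΔG = 0.63 kcal/mol between the two chairs.
K = exp(ΔG/RT) with R = 1.987×10⁻³ kcal mol⁻¹ K⁻¹ and T = 250 K gives K ≈ 3.55.
Fraction in the lower-energy chair = K/(K+1) = 78.0%.

78.0%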